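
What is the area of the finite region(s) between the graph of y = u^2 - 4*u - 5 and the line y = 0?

36

The curve meets the u-axis where u^2 - 4*u - 5 = 0, i.e. (u - 5)*(u + 1) = 0, at u = -1, 5.
On [-1, 5] the curve lies below the axis; ∫[-1,5] (u^2 - 4*u - 5) du = -36, giving area 36.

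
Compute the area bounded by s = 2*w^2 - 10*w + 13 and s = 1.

1/3

Both boundary curves give s as a function of w, so integrate with respect to w. Setting them equal: 2*w^2 - 10*w + 12 = 0, i.e. 2*(w - 3)*(w - 2) = 0, so they meet at w = 2, 3.
For w in [2, 3], s = 2*w^2 - 10*w + 13 is on the left; area = ∫[2,3] (-(2*w^2 - 10*w + 12)) dw = 1/3.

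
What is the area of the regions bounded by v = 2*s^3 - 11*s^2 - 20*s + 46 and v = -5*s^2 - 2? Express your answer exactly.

407/2

Set the curves equal: 2*s^3 - 11*s^2 - 20*s + 46 = -5*s^2 - 2, so 2*s^3 - 6*s^2 - 20*s + 48 = 0, which factors as 2*(s - 4)*(s - 2)*(s + 3) = 0. The curves meet at s = -3, 2, 4.
On [-3, 2], v = 2*s^3 - 11*s^2 - 20*s + 46 is on top; that piece has area ∫[-3,2] (2*s^3 - 6*s^2 - 20*s + 48) ds = 375/2.
On [2, 4], v = -5*s^2 - 2 is on top; that piece has area ∫[2,4] (-(2*s^3 - 6*s^2 - 20*s + 48)) ds = 16.
Total enclosed area = 375/2 + 16 = 407/2.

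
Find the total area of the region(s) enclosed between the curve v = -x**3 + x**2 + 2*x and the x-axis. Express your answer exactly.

37/12

The curve meets the x-axis where -x**3 + x**2 + 2*x = 0, i.e. -x*(x - 2)*(x + 1) = 0, at x = -1, 0, 2.
On [-1, 0] the curve lies below the axis; ∫[-1,0] (-x**3 + x**2 + 2*x) dx = -5/12, giving area 5/12.
On [0, 2] the curve lies above the axis; ∫[0,2] (-x**3 + x**2 + 2*x) dx = 8/3, giving area 8/3.
Total area = 5/12 + 8/3 = 37/12.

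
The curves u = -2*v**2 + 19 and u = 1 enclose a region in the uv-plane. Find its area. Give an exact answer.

72

Both boundary curves give u as a function of v, so integrate with respect to v. Setting them equal: -2*v**2 + 18 = 0, i.e. -2*(v - 3)*(v + 3) = 0, so they meet at v = -3, 3.
For v in [-3, 3], u = -2*v**2 + 19 is on the right; area = ∫[-3,3] (-2*v**2 + 18) dv = 72.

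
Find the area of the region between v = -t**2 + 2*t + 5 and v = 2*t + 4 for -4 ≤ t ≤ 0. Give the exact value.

56/3

The difference (-t**2 + 2*t + 5) - (2*t + 4) = -t**2 + 1 changes sign at t = -1 inside [-4, 0], so split the integral there.
∫[-4,-1] (-t**2 + 1) dt = -18; the area of that piece is 18.
∫[-1,0] (-t**2 + 1) dt = 2/3.
Total area = 18 + 2/3 = 56/3.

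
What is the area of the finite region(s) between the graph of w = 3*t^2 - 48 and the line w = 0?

256

The curve meets the t-axis where 3*t^2 - 48 = 0, i.e. 3*(t - 4)*(t + 4) = 0, at t = -4, 4.
On [-4, 4] the curve lies below the axis; ∫[-4,4] (3*t^2 - 48) dt = -256, giving area 256.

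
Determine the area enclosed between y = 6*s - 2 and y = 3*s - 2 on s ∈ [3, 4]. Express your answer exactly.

On [3, 4], (6*s - 2) - (3*s - 2) = 3*s is ≥ 0 throughout, so the area is a single integral of |3*s|.
∫[3,4] (3*s) ds = 21/2.

21/2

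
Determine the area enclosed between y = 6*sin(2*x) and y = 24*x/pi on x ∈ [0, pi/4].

On [0, pi/4], (6*sin(2*x)) - (24*x/pi) = -24*x/pi + 6*sin(2*x) is ≥ 0 throughout, so the area is a single integral of |-24*x/pi + 6*sin(2*x)|.
∫[0,pi/4] (-24*x/pi + 6*sin(2*x)) dx = 3 - 3*pi/4.

3 - 3*pi/4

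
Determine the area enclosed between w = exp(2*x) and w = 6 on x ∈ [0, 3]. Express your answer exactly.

The difference (exp(2*x)) - (6) = exp(2*x) - 6 changes sign at x = log(6)/2 inside [0, 3], so split the integral there.
∫[0,log(6)/2] (exp(2*x) - 6) dx = 5/2 - log(216); the area of that piece is -5/2 + log(216).
∫[log(6)/2,3] (exp(2*x) - 6) dx = -21 + 3*log(6) + exp(6)/2.
Total area = (-5/2 + log(216)) + (-21 + 3*log(6) + exp(6)/2) = -47/2 + 6*log(6) + exp(6)/2.

-47/2 + 6*log(6) + exp(6)/2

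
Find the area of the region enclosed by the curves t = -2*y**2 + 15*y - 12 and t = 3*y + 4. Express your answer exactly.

Both boundary curves give t as a function of y, so integrate with respect to y. Setting them equal: -2*y**2 + 12*y - 16 = 0, i.e. -2*(y - 4)*(y - 2) = 0, so they meet at y = 2, 4.
For y in [2, 4], t = -2*y**2 + 15*y - 12 is on the right; area = ∫[2,4] (-2*y**2 + 12*y - 16) dy = 8/3.

8/3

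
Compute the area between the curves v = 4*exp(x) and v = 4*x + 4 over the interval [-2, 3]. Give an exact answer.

On [-2, 3], (4*exp(x)) - (4*x + 4) = -4*x + 4*exp(x) - 4 is ≥ 0 throughout, so the area is a single integral of |-4*x + 4*exp(x) - 4|.
∫[-2,3] (-4*x + 4*exp(x) - 4) dx = -30 - 4*exp(-2) + 4*exp(3).

-30 - 4*exp(-2) + 4*exp(3)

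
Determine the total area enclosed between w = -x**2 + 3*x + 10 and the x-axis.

343/6

The curve meets the x-axis where -x**2 + 3*x + 10 = 0, i.e. -(x - 5)*(x + 2) = 0, at x = -2, 5.
On [-2, 5] the curve lies above the axis; ∫[-2,5] (-x**2 + 3*x + 10) dx = 343/6, giving area 343/6.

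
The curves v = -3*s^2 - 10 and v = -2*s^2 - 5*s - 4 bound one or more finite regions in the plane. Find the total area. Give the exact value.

1/6

Set the curves equal: -3*s^2 - 10 = -2*s^2 - 5*s - 4, so -s^2 + 5*s - 6 = 0, which factors as -(s - 3)*(s - 2) = 0. The curves meet at s = 2, 3.
On [2, 3], v = -3*s^2 - 10 is on top; that piece has area ∫[2,3] (-s^2 + 5*s - 6) ds = 1/6.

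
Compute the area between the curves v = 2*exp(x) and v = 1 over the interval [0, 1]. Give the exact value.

On [0, 1], (2*exp(x)) - (1) = 2*exp(x) - 1 is ≥ 0 throughout, so the area is a single integral of |2*exp(x) - 1|.
∫[0,1] (2*exp(x) - 1) dx = -3 + 2*exp(1).

-3 + 2*exp(1)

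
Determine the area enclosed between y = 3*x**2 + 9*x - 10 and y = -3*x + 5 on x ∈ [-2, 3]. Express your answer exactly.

98

The difference (3*x**2 + 9*x - 10) - (-3*x + 5) = 3*x**2 + 12*x - 15 changes sign at x = 1 inside [-2, 3], so split the integral there.
∫[-2,1] (3*x**2 + 12*x - 15) dx = -54; the area of that piece is 54.
∫[1,3] (3*x**2 + 12*x - 15) dx = 44.
Total area = 54 + 44 = 98.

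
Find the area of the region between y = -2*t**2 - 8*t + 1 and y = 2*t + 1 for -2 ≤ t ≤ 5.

223

The difference (-2*t**2 - 8*t + 1) - (2*t + 1) = -2*t**2 - 10*t changes sign at t = 0 inside [-2, 5], so split the integral there.
∫[-2,0] (-2*t**2 - 10*t) dt = 44/3.
∫[0,5] (-2*t**2 - 10*t) dt = -625/3; the area of that piece is 625/3.
Total area = 44/3 + 625/3 = 223.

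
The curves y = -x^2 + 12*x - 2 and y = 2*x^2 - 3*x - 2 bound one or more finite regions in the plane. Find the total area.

125/2

Set the curves equal: -x^2 + 12*x - 2 = 2*x^2 - 3*x - 2, so -3*x^2 + 15*x = 0, which factors as -3*x*(x - 5) = 0. The curves meet at x = 0, 5.
On [0, 5], y = -x^2 + 12*x - 2 is on top; that piece has area ∫[0,5] (-3*x^2 + 15*x) dx = 125/2.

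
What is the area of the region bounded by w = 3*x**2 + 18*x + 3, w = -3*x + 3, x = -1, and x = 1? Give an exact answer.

The difference (3*x**2 + 18*x + 3) - (-3*x + 3) = 3*x**2 + 21*x changes sign at x = 0 inside [-1, 1], so split the integral there.
∫[-1,0] (3*x**2 + 21*x) dx = -19/2; the area of that piece is 19/2.
∫[0,1] (3*x**2 + 21*x) dx = 23/2.
Total area = 19/2 + 23/2 = 21.

21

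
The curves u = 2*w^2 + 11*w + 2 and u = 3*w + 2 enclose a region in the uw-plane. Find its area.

64/3

Both boundary curves give u as a function of w, so integrate with respect to w. Setting them equal: 2*w^2 + 8*w = 0, i.e. 2*w*(w + 4) = 0, so they meet at w = -4, 0.
For w in [-4, 0], u = 2*w^2 + 11*w + 2 is on the left; area = ∫[-4,0] (-(2*w^2 + 8*w)) dw = 64/3.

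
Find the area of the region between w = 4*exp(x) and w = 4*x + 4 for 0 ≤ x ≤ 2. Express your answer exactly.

-20 + 4*exp(2)

On [0, 2], (4*exp(x)) - (4*x + 4) = -4*x + 4*exp(x) - 4 is ≥ 0 throughout, so the area is a single integral of |-4*x + 4*exp(x) - 4|.
∫[0,2] (-4*x + 4*exp(x) - 4) dx = -20 + 4*exp(2).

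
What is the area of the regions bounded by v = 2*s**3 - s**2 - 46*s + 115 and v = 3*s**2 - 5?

Set the curves equal: 2*s**3 - s**2 - 46*s + 115 = 3*s**2 - 5, so 2*s**3 - 4*s**2 - 46*s + 120 = 0, which factors as 2*(s - 4)*(s - 3)*(s + 5) = 0. The curves meet at s = -5, 3, 4.
On [-5, 3], v = 2*s**3 - s**2 - 46*s + 115 is on top; that piece has area ∫[-5,3] (2*s**3 - 4*s**2 - 46*s + 120) ds = 2560/3.
On [3, 4], v = 3*s**2 - 5 is on top; that piece has area ∫[3,4] (-(2*s**3 - 4*s**2 - 46*s + 120)) ds = 17/6.
Total enclosed area = 2560/3 + 17/6 = 5137/6.

5137/6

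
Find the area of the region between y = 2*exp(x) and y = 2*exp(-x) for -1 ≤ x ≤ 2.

-8 + 2*exp(-2) + 2*exp(-1) + 2*exp(1) + 2*exp(2)

The difference (2*exp(x)) - (2*exp(-x)) = 2*exp(x) - 2*exp(-x) changes sign at x = 0 inside [-1, 2], so split the integral there.
∫[-1,0] (2*exp(x) - 2*exp(-x)) dx = -2*exp(1) - 2*exp(-1) + 4; the area of that piece is -4 + 2*exp(-1) + 2*exp(1).
∫[0,2] (2*exp(x) - 2*exp(-x)) dx = -4 + 2*exp(-2) + 2*exp(2).
Total area = (-4 + 2*exp(-1) + 2*exp(1)) + (-4 + 2*exp(-2) + 2*exp(2)) = -8 + 2*exp(-2) + 2*exp(-1) + 2*exp(1) + 2*exp(2).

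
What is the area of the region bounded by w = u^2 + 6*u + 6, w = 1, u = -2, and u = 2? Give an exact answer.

The difference (u^2 + 6*u + 6) - (1) = u^2 + 6*u + 5 changes sign at u = -1 inside [-2, 2], so split the integral there.
∫[-2,-1] (u^2 + 6*u + 5) du = -5/3; the area of that piece is 5/3.
∫[-1,2] (u^2 + 6*u + 5) du = 27.
Total area = 5/3 + 27 = 86/3.

86/3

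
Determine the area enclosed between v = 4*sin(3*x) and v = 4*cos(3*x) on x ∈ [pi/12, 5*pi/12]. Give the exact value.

On [pi/12, 5*pi/12], (4*sin(3*x)) - (4*cos(3*x)) = 4*sin(3*x) - 4*cos(3*x) is ≥ 0 throughout, so the area is a single integral of |4*sin(3*x) - 4*cos(3*x)|.
∫[pi/12,5*pi/12] (4*sin(3*x) - 4*cos(3*x)) dx = 8*sqrt(2)/3.

8*sqrt(2)/3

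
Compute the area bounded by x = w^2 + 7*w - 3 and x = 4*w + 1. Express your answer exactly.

125/6

Both boundary curves give x as a function of w, so integrate with respect to w. Setting them equal: w^2 + 3*w - 4 = 0, i.e. (w - 1)*(w + 4) = 0, so they meet at w = -4, 1.
For w in [-4, 1], x = w^2 + 7*w - 3 is on the left; area = ∫[-4,1] (-(w^2 + 3*w - 4)) dw = 125/6.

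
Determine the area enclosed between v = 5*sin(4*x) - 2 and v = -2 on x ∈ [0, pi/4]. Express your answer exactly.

5/2

On [0, pi/4], (5*sin(4*x) - 2) - (-2) = 5*sin(4*x) is ≥ 0 throughout, so the area is a single integral of |5*sin(4*x)|.
∫[0,pi/4] (5*sin(4*x)) dx = 5/2.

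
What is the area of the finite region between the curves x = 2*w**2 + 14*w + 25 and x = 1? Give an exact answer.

Both boundary curves give x as a function of w, so integrate with respect to w. Setting them equal: 2*w**2 + 14*w + 24 = 0, i.e. 2*(w + 3)*(w + 4) = 0, so they meet at w = -4, -3.
For w in [-4, -3], x = 2*w**2 + 14*w + 25 is on the left; area = ∫[-4,-3] (-(2*w**2 + 14*w + 24)) dw = 1/3.

1/3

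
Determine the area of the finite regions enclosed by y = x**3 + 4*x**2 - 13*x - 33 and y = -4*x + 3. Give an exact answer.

Set the curves equal: x**3 + 4*x**2 - 13*x - 33 = -4*x + 3, so x**3 + 4*x**2 - 9*x - 36 = 0, which factors as (x - 3)*(x + 3)*(x + 4) = 0. The curves meet at x = -4, -3, 3.
On [-4, -3], y = x**3 + 4*x**2 - 13*x - 33 is on top; that piece has area ∫[-4,-3] (x**3 + 4*x**2 - 9*x - 36) dx = 13/12.
On [-3, 3], y = -4*x + 3 is on top; that piece has area ∫[-3,3] (-(x**3 + 4*x**2 - 9*x - 36)) dx = 144.
Total enclosed area = 13/12 + 144 = 1741/12.

1741/12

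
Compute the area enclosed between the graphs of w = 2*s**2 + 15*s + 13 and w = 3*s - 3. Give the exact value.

Set the curves equal: 2*s**2 + 15*s + 13 = 3*s - 3, so 2*s**2 + 12*s + 16 = 0, which factors as 2*(s + 2)*(s + 4) = 0. The curves meet at s = -4, -2.
On [-4, -2], w = 3*s - 3 is on top; that piece has area ∫[-4,-2] (-(2*s**2 + 12*s + 16)) ds = 8/3.

8/3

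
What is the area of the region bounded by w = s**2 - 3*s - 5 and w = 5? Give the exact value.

Set the curves equal: s**2 - 3*s - 5 = 5, so s**2 - 3*s - 10 = 0, which factors as (s - 5)*(s + 2) = 0. The curves meet at s = -2, 5.
On [-2, 5], w = 5 is on top; that piece has area ∫[-2,5] (-(s**2 - 3*s - 10)) ds = 343/6.

343/6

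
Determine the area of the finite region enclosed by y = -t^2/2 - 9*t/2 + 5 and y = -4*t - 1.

343/12

Set the curves equal: -t^2/2 - 9*t/2 + 5 = -4*t - 1, so -t^2/2 - t/2 + 6 = 0, which factors as -(t - 3)*(t + 4)/2 = 0. The curves meet at t = -4, 3.
On [-4, 3], y = -t^2/2 - 9*t/2 + 5 is on top; that piece has area ∫[-4,3] (-t^2/2 - t/2 + 6) dt = 343/12.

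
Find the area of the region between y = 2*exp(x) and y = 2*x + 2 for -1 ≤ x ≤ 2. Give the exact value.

On [-1, 2], (2*exp(x)) - (2*x + 2) = -2*x + 2*exp(x) - 2 is ≥ 0 throughout, so the area is a single integral of |-2*x + 2*exp(x) - 2|.
∫[-1,2] (-2*x + 2*exp(x) - 2) dx = -9 - 2*exp(-1) + 2*exp(2).

-9 - 2*exp(-1) + 2*exp(2)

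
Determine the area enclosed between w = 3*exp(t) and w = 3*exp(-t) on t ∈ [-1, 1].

The difference (3*exp(t)) - (3*exp(-t)) = 3*exp(t) - 3*exp(-t) changes sign at t = 0 inside [-1, 1], so split the integral there.
∫[-1,0] (3*exp(t) - 3*exp(-t)) dt = -3*exp(1) - 3*exp(-1) + 6; the area of that piece is -6 + 3*exp(-1) + 3*exp(1).
∫[0,1] (3*exp(t) - 3*exp(-t)) dt = -6 + 3*exp(-1) + 3*exp(1).
Total area = (-6 + 3*exp(-1) + 3*exp(1)) + (-6 + 3*exp(-1) + 3*exp(1)) = -12 + 6*exp(-1) + 6*exp(1).

-12 + 6*exp(-1) + 6*exp(1)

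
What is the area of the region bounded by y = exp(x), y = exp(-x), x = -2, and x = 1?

-4 + exp(-2) + exp(-1) + exp(1) + exp(2)

The difference (exp(x)) - (exp(-x)) = exp(x) - exp(-x) changes sign at x = 0 inside [-2, 1], so split the integral there.
∫[-2,0] (exp(x) - exp(-x)) dx = -exp(2) - exp(-2) + 2; the area of that piece is -2 + exp(-2) + exp(2).
∫[0,1] (exp(x) - exp(-x)) dx = -2 + exp(-1) + exp(1).
Total area = (-2 + exp(-2) + exp(2)) + (-2 + exp(-1) + exp(1)) = -4 + exp(-2) + exp(-1) + exp(1) + exp(2).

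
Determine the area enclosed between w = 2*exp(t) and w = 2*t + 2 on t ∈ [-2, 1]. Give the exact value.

-3 - 2*exp(-2) + 2*exp(1)

On [-2, 1], (2*exp(t)) - (2*t + 2) = -2*t + 2*exp(t) - 2 is ≥ 0 throughout, so the area is a single integral of |-2*t + 2*exp(t) - 2|.
∫[-2,1] (-2*t + 2*exp(t) - 2) dt = -3 - 2*exp(-2) + 2*exp(1).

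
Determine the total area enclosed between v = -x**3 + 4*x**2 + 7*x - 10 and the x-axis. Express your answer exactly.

The curve meets the x-axis where -x**3 + 4*x**2 + 7*x - 10 = 0, i.e. -(x - 5)*(x - 1)*(x + 2) = 0, at x = -2, 1, 5.
On [-2, 1] the curve lies below the axis; ∫[-2,1] (-x**3 + 4*x**2 + 7*x - 10) dx = -99/4, giving area 99/4.
On [1, 5] the curve lies above the axis; ∫[1,5] (-x**3 + 4*x**2 + 7*x - 10) dx = 160/3, giving area 160/3.
Total area = 99/4 + 160/3 = 937/12.

937/12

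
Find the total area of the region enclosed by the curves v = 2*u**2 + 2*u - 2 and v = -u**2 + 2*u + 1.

4

Set the curves equal: 2*u**2 + 2*u - 2 = -u**2 + 2*u + 1, so 3*u**2 - 3 = 0, which factors as 3*(u - 1)*(u + 1) = 0. The curves meet at u = -1, 1.
On [-1, 1], v = -u**2 + 2*u + 1 is on top; that piece has area ∫[-1,1] (-(3*u**2 - 3)) du = 4.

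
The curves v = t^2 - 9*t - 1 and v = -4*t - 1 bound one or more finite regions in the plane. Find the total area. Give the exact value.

Set the curves equal: t^2 - 9*t - 1 = -4*t - 1, so t^2 - 5*t = 0, which factors as t*(t - 5) = 0. The curves meet at t = 0, 5.
On [0, 5], v = -4*t - 1 is on top; that piece has area ∫[0,5] (-(t^2 - 5*t)) dt = 125/6.

125/6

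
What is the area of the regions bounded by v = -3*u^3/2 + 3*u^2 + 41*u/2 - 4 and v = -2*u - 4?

Set the curves equal: -3*u^3/2 + 3*u^2 + 41*u/2 - 4 = -2*u - 4, so -3*u^3/2 + 3*u^2 + 45*u/2 = 0, which factors as -3*u*(u - 5)*(u + 3)/2 = 0. The curves meet at u = -3, 0, 5.
On [-3, 0], v = -2*u - 4 is on top; that piece has area ∫[-3,0] (-(-3*u^3/2 + 3*u^2 + 45*u/2)) du = 351/8.
On [0, 5], v = -3*u^3/2 + 3*u^2 + 41*u/2 - 4 is on top; that piece has area ∫[0,5] (-3*u^3/2 + 3*u^2 + 45*u/2) du = 1375/8.
Total enclosed area = 351/8 + 1375/8 = 863/4.

863/4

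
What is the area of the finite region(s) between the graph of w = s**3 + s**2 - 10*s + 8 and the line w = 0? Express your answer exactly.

The curve meets the s-axis where s**3 + s**2 - 10*s + 8 = 0, i.e. (s - 2)*(s - 1)*(s + 4) = 0, at s = -4, 1, 2.
On [-4, 1] the curve lies above the axis; ∫[-4,1] (s**3 + s**2 - 10*s + 8) ds = 875/12, giving area 875/12.
On [1, 2] the curve lies below the axis; ∫[1,2] (s**3 + s**2 - 10*s + 8) ds = -11/12, giving area 11/12.
Total area = 875/12 + 11/12 = 443/6.

443/6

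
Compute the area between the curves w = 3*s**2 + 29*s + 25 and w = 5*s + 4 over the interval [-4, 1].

98

The difference (3*s**2 + 29*s + 25) - (5*s + 4) = 3*s**2 + 24*s + 21 changes sign at s = -1 inside [-4, 1], so split the integral there.
∫[-4,-1] (3*s**2 + 24*s + 21) ds = -54; the area of that piece is 54.
∫[-1,1] (3*s**2 + 24*s + 21) ds = 44.
Total area = 54 + 44 = 98.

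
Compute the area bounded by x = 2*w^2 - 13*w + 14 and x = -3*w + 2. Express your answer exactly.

Both boundary curves give x as a function of w, so integrate with respect to w. Setting them equal: 2*w^2 - 10*w + 12 = 0, i.e. 2*(w - 3)*(w - 2) = 0, so they meet at w = 2, 3.
For w in [2, 3], x = 2*w^2 - 13*w + 14 is on the left; area = ∫[2,3] (-(2*w^2 - 10*w + 12)) dw = 1/3.

1/3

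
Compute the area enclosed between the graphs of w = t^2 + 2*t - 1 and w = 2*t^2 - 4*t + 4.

Set the curves equal: t^2 + 2*t - 1 = 2*t^2 - 4*t + 4, so -t^2 + 6*t - 5 = 0, which factors as -(t - 5)*(t - 1) = 0. The curves meet at t = 1, 5.
On [1, 5], w = t^2 + 2*t - 1 is on top; that piece has area ∫[1,5] (-t^2 + 6*t - 5) dt = 32/3.

32/3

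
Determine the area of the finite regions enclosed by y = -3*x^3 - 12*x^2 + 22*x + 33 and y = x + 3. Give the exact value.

Set the curves equal: -3*x^3 - 12*x^2 + 22*x + 33 = x + 3, so -3*x^3 - 12*x^2 + 21*x + 30 = 0, which factors as -3*(x - 2)*(x + 1)*(x + 5) = 0. The curves meet at x = -5, -1, 2.
On [-5, -1], y = x + 3 is on top; that piece has area ∫[-5,-1] (-(-3*x^3 - 12*x^2 + 21*x + 30)) dx = 160.
On [-1, 2], y = -3*x^3 - 12*x^2 + 22*x + 33 is on top; that piece has area ∫[-1,2] (-3*x^3 - 12*x^2 + 21*x + 30) dx = 297/4.
Total enclosed area = 160 + 297/4 = 937/4.

937/4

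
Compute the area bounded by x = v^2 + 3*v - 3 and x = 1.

Both boundary curves give x as a function of v, so integrate with respect to v. Setting them equal: v^2 + 3*v - 4 = 0, i.e. (v - 1)*(v + 4) = 0, so they meet at v = -4, 1.
For v in [-4, 1], x = v^2 + 3*v - 3 is on the left; area = ∫[-4,1] (-(v^2 + 3*v - 4)) dv = 125/6.

125/6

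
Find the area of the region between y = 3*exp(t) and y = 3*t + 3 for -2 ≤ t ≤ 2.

On [-2, 2], (3*exp(t)) - (3*t + 3) = -3*t + 3*exp(t) - 3 is ≥ 0 throughout, so the area is a single integral of |-3*t + 3*exp(t) - 3|.
∫[-2,2] (-3*t + 3*exp(t) - 3) dt = -12 - 3*exp(-2) + 3*exp(2).

-12 - 3*exp(-2) + 3*exp(2)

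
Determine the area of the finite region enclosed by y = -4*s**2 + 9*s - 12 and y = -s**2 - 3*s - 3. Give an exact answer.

Set the curves equal: -4*s**2 + 9*s - 12 = -s**2 - 3*s - 3, so -3*s**2 + 12*s - 9 = 0, which factors as -3*(s - 3)*(s - 1) = 0. The curves meet at s = 1, 3.
On [1, 3], y = -4*s**2 + 9*s - 12 is on top; that piece has area ∫[1,3] (-3*s**2 + 12*s - 9) ds = 4.

4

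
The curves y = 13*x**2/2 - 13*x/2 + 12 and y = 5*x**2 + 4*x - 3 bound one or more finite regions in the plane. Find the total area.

Set the curves equal: 13*x**2/2 - 13*x/2 + 12 = 5*x**2 + 4*x - 3, so 3*x**2/2 - 21*x/2 + 15 = 0, which factors as 3*(x - 5)*(x - 2)/2 = 0. The curves meet at x = 2, 5.
On [2, 5], y = 5*x**2 + 4*x - 3 is on top; that piece has area ∫[2,5] (-(3*x**2/2 - 21*x/2 + 15)) dx = 27/4.

27/4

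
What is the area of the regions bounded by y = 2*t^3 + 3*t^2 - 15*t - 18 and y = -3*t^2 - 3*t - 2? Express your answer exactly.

Set the curves equal: 2*t^3 + 3*t^2 - 15*t - 18 = -3*t^2 - 3*t - 2, so 2*t^3 + 6*t^2 - 12*t - 16 = 0, which factors as 2*(t - 2)*(t + 1)*(t + 4) = 0. The curves meet at t = -4, -1, 2.
On [-4, -1], y = 2*t^3 + 3*t^2 - 15*t - 18 is on top; that piece has area ∫[-4,-1] (2*t^3 + 6*t^2 - 12*t - 16) dt = 81/2.
On [-1, 2], y = -3*t^2 - 3*t - 2 is on top; that piece has area ∫[-1,2] (-(2*t^3 + 6*t^2 - 12*t - 16)) dt = 81/2.
Total enclosed area = 81/2 + 81/2 = 81.

81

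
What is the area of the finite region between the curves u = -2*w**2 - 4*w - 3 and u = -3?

Both boundary curves give u as a function of w, so integrate with respect to w. Setting them equal: -2*w**2 - 4*w = 0, i.e. -2*w*(w + 2) = 0, so they meet at w = -2, 0.
For w in [-2, 0], u = -2*w**2 - 4*w - 3 is on the right; area = ∫[-2,0] (-2*w**2 - 4*w) dw = 8/3.

8/3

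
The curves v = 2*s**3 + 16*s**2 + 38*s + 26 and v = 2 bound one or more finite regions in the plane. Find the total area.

Set the curves equal: 2*s**3 + 16*s**2 + 38*s + 26 = 2, so 2*s**3 + 16*s**2 + 38*s + 24 = 0, which factors as 2*(s + 1)*(s + 3)*(s + 4) = 0. The curves meet at s = -4, -3, -1.
On [-4, -3], v = 2*s**3 + 16*s**2 + 38*s + 26 is on top; that piece has area ∫[-4,-3] (2*s**3 + 16*s**2 + 38*s + 24) ds = 5/6.
On [-3, -1], v = 2 is on top; that piece has area ∫[-3,-1] (-(2*s**3 + 16*s**2 + 38*s + 24)) ds = 16/3.
Total enclosed area = 5/6 + 16/3 = 37/6.

37/6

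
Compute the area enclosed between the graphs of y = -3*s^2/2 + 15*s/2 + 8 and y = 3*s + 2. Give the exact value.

125/4

Set the curves equal: -3*s^2/2 + 15*s/2 + 8 = 3*s + 2, so -3*s^2/2 + 9*s/2 + 6 = 0, which factors as -3*(s - 4)*(s + 1)/2 = 0. The curves meet at s = -1, 4.
On [-1, 4], y = -3*s^2/2 + 15*s/2 + 8 is on top; that piece has area ∫[-1,4] (-3*s^2/2 + 9*s/2 + 6) ds = 125/4.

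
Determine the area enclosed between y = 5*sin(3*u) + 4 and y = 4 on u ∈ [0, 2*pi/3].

20/3

The difference (5*sin(3*u) + 4) - (4) = 5*sin(3*u) changes sign at u = pi/3 inside [0, 2*pi/3], so split the integral there.
∫[0,pi/3] (5*sin(3*u)) du = 10/3.
∫[pi/3,2*pi/3] (5*sin(3*u)) du = -10/3; the area of that piece is 10/3.
Total area = 10/3 + 10/3 = 20/3.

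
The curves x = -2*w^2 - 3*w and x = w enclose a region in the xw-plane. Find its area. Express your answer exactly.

8/3

Both boundary curves give x as a function of w, so integrate with respect to w. Setting them equal: -2*w^2 - 4*w = 0, i.e. -2*w*(w + 2) = 0, so they meet at w = -2, 0.
For w in [-2, 0], x = -2*w^2 - 3*w is on the right; area = ∫[-2,0] (-2*w^2 - 4*w) dw = 8/3.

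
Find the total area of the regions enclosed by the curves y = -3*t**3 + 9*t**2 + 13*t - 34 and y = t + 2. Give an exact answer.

Set the curves equal: -3*t**3 + 9*t**2 + 13*t - 34 = t + 2, so -3*t**3 + 9*t**2 + 12*t - 36 = 0, which factors as -3*(t - 3)*(t - 2)*(t + 2) = 0. The curves meet at t = -2, 2, 3.
On [-2, 2], y = t + 2 is on top; that piece has area ∫[-2,2] (-(-3*t**3 + 9*t**2 + 12*t - 36)) dt = 96.
On [2, 3], y = -3*t**3 + 9*t**2 + 13*t - 34 is on top; that piece has area ∫[2,3] (-3*t**3 + 9*t**2 + 12*t - 36) dt = 9/4.
Total enclosed area = 96 + 9/4 = 393/4.

393/4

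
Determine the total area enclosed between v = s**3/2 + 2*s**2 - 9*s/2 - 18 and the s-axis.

1741/24

The curve meets the s-axis where s**3/2 + 2*s**2 - 9*s/2 - 18 = 0, i.e. (s - 3)*(s + 3)*(s + 4)/2 = 0, at s = -4, -3, 3.
On [-4, -3] the curve lies above the axis; ∫[-4,-3] (s**3/2 + 2*s**2 - 9*s/2 - 18) ds = 13/24, giving area 13/24.
On [-3, 3] the curve lies below the axis; ∫[-3,3] (s**3/2 + 2*s**2 - 9*s/2 - 18) ds = -72, giving area 72.
Total area = 13/24 + 72 = 1741/24.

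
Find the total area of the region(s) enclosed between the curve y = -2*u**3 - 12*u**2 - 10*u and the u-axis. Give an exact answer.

131/2

The curve meets the u-axis where -2*u**3 - 12*u**2 - 10*u = 0, i.e. -2*u*(u + 1)*(u + 5) = 0, at u = -5, -1, 0.
On [-5, -1] the curve lies below the axis; ∫[-5,-1] (-2*u**3 - 12*u**2 - 10*u) du = -64, giving area 64.
On [-1, 0] the curve lies above the axis; ∫[-1,0] (-2*u**3 - 12*u**2 - 10*u) du = 3/2, giving area 3/2.
Total area = 64 + 3/2 = 131/2.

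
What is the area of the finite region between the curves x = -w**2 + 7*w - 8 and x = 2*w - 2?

1/6

Both boundary curves give x as a function of w, so integrate with respect to w. Setting them equal: -w**2 + 5*w - 6 = 0, i.e. -(w - 3)*(w - 2) = 0, so they meet at w = 2, 3.
For w in [2, 3], x = -w**2 + 7*w - 8 is on the right; area = ∫[2,3] (-w**2 + 5*w - 6) dw = 1/6.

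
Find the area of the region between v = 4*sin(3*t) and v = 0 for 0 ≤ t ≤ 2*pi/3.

16/3

The difference (4*sin(3*t)) - (0) = 4*sin(3*t) changes sign at t = pi/3 inside [0, 2*pi/3], so split the integral there.
∫[0,pi/3] (4*sin(3*t)) dt = 8/3.
∫[pi/3,2*pi/3] (4*sin(3*t)) dt = -8/3; the area of that piece is 8/3.
Total area = 8/3 + 8/3 = 16/3.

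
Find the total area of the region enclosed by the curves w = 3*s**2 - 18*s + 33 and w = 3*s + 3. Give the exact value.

27/2

Set the curves equal: 3*s**2 - 18*s + 33 = 3*s + 3, so 3*s**2 - 21*s + 30 = 0, which factors as 3*(s - 5)*(s - 2) = 0. The curves meet at s = 2, 5.
On [2, 5], w = 3*s + 3 is on top; that piece has area ∫[2,5] (-(3*s**2 - 21*s + 30)) ds = 27/2.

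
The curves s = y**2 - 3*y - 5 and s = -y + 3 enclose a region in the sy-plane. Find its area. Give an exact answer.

Both boundary curves give s as a function of y, so integrate with respect to y. Setting them equal: y**2 - 2*y - 8 = 0, i.e. (y - 4)*(y + 2) = 0, so they meet at y = -2, 4.
For y in [-2, 4], s = y**2 - 3*y - 5 is on the left; area = ∫[-2,4] (-(y**2 - 2*y - 8)) dy = 36.

36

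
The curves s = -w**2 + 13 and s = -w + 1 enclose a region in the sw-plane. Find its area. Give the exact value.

Both boundary curves give s as a function of w, so integrate with respect to w. Setting them equal: -w**2 + w + 12 = 0, i.e. -(w - 4)*(w + 3) = 0, so they meet at w = -3, 4.
For w in [-3, 4], s = -w**2 + 13 is on the right; area = ∫[-3,4] (-w**2 + w + 12) dw = 343/6.

343/6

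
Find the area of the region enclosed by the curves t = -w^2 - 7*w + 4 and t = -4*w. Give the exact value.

Both boundary curves give t as a function of w, so integrate with respect to w. Setting them equal: -w^2 - 3*w + 4 = 0, i.e. -(w - 1)*(w + 4) = 0, so they meet at w = -4, 1.
For w in [-4, 1], t = -w^2 - 7*w + 4 is on the right; area = ∫[-4,1] (-w^2 - 3*w + 4) dw = 125/6.

125/6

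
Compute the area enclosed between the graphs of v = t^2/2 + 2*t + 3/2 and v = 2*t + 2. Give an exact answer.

2/3

Set the curves equal: t^2/2 + 2*t + 3/2 = 2*t + 2, so t^2/2 - 1/2 = 0, which factors as (t - 1)*(t + 1)/2 = 0. The curves meet at t = -1, 1.
On [-1, 1], v = 2*t + 2 is on top; that piece has area ∫[-1,1] (-(t^2/2 - 1/2)) dt = 2/3.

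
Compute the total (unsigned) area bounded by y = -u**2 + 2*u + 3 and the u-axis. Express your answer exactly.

32/3

The curve meets the u-axis where -u**2 + 2*u + 3 = 0, i.e. -(u - 3)*(u + 1) = 0, at u = -1, 3.
On [-1, 3] the curve lies above the axis; ∫[-1,3] (-u**2 + 2*u + 3) du = 32/3, giving area 32/3.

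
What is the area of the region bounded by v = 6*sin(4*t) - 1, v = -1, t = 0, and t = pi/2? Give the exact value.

6

The difference (6*sin(4*t) - 1) - (-1) = 6*sin(4*t) changes sign at t = pi/4 inside [0, pi/2], so split the integral there.
∫[0,pi/4] (6*sin(4*t)) dt = 3.
∫[pi/4,pi/2] (6*sin(4*t)) dt = -3; the area of that piece is 3.
Total area = 3 + 3 = 6.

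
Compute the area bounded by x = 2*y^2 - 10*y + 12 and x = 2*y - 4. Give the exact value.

8/3

Both boundary curves give x as a function of y, so integrate with respect to y. Setting them equal: 2*y^2 - 12*y + 16 = 0, i.e. 2*(y - 4)*(y - 2) = 0, so they meet at y = 2, 4.
For y in [2, 4], x = 2*y^2 - 10*y + 12 is on the left; area = ∫[2,4] (-(2*y^2 - 12*y + 16)) dy = 8/3.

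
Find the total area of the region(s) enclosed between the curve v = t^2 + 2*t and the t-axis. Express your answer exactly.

The curve meets the t-axis where t^2 + 2*t = 0, i.e. t*(t + 2) = 0, at t = -2, 0.
On [-2, 0] the curve lies below the axis; ∫[-2,0] (t^2 + 2*t) dt = -4/3, giving area 4/3.

4/3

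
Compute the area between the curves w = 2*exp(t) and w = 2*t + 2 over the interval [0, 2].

On [0, 2], (2*exp(t)) - (2*t + 2) = -2*t + 2*exp(t) - 2 is ≥ 0 throughout, so the area is a single integral of |-2*t + 2*exp(t) - 2|.
∫[0,2] (-2*t + 2*exp(t) - 2) dt = -10 + 2*exp(2).

-10 + 2*exp(2)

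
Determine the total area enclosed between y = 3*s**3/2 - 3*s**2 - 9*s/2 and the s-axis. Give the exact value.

The curve meets the s-axis where 3*s**3/2 - 3*s**2 - 9*s/2 = 0, i.e. 3*s*(s - 3)*(s + 1)/2 = 0, at s = -1, 0, 3.
On [-1, 0] the curve lies above the axis; ∫[-1,0] (3*s**3/2 - 3*s**2 - 9*s/2) ds = 7/8, giving area 7/8.
On [0, 3] the curve lies below the axis; ∫[0,3] (3*s**3/2 - 3*s**2 - 9*s/2) ds = -135/8, giving area 135/8.
Total area = 7/8 + 135/8 = 71/4.

71/4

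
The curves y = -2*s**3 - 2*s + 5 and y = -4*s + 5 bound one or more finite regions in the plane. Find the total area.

Set the curves equal: -2*s**3 - 2*s + 5 = -4*s + 5, so -2*s**3 + 2*s = 0, which factors as -2*s*(s - 1)*(s + 1) = 0. The curves meet at s = -1, 0, 1.
On [-1, 0], y = -4*s + 5 is on top; that piece has area ∫[-1,0] (-(-2*s**3 + 2*s)) ds = 1/2.
On [0, 1], y = -2*s**3 - 2*s + 5 is on top; that piece has area ∫[0,1] (-2*s**3 + 2*s) ds = 1/2.
Total enclosed area = 1/2 + 1/2 = 1.

1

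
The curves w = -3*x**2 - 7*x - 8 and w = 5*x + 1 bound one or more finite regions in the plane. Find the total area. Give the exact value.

4

Set the curves equal: -3*x**2 - 7*x - 8 = 5*x + 1, so -3*x**2 - 12*x - 9 = 0, which factors as -3*(x + 1)*(x + 3) = 0. The curves meet at x = -3, -1.
On [-3, -1], w = -3*x**2 - 7*x - 8 is on top; that piece has area ∫[-3,-1] (-3*x**2 - 12*x - 9) dx = 4.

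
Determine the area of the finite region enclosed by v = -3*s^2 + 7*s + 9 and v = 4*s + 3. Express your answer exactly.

Set the curves equal: -3*s^2 + 7*s + 9 = 4*s + 3, so -3*s^2 + 3*s + 6 = 0, which factors as -3*(s - 2)*(s + 1) = 0. The curves meet at s = -1, 2.
On [-1, 2], v = -3*s^2 + 7*s + 9 is on top; that piece has area ∫[-1,2] (-3*s^2 + 3*s + 6) ds = 27/2.

27/2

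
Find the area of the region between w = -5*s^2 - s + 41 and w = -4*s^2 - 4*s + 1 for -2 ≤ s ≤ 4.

234

On [-2, 4], (-5*s^2 - s + 41) - (-4*s^2 - 4*s + 1) = -s^2 + 3*s + 40 is ≥ 0 throughout, so the area is a single integral of |-s^2 + 3*s + 40|.
∫[-2,4] (-s^2 + 3*s + 40) ds = 234.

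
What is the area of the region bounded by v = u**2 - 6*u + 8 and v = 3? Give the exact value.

Set the curves equal: u**2 - 6*u + 8 = 3, so u**2 - 6*u + 5 = 0, which factors as (u - 5)*(u - 1) = 0. The curves meet at u = 1, 5.
On [1, 5], v = 3 is on top; that piece has area ∫[1,5] (-(u**2 - 6*u + 5)) du = 32/3.

32/3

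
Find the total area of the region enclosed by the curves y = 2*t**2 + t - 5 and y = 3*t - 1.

9

Set the curves equal: 2*t**2 + t - 5 = 3*t - 1, so 2*t**2 - 2*t - 4 = 0, which factors as 2*(t - 2)*(t + 1) = 0. The curves meet at t = -1, 2.
On [-1, 2], y = 3*t - 1 is on top; that piece has area ∫[-1,2] (-(2*t**2 - 2*t - 4)) dt = 9.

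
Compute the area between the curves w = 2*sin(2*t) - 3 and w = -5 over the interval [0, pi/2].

On [0, pi/2], (2*sin(2*t) - 3) - (-5) = 2*sin(2*t) + 2 is ≥ 0 throughout, so the area is a single integral of |2*sin(2*t) + 2|.
∫[0,pi/2] (2*sin(2*t) + 2) dt = 2 + pi.

2 + pi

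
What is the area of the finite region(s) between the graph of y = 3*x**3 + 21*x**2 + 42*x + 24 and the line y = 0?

37/4

The curve meets the x-axis where 3*x**3 + 21*x**2 + 42*x + 24 = 0, i.e. 3*(x + 1)*(x + 2)*(x + 4) = 0, at x = -4, -2, -1.
On [-4, -2] the curve lies above the axis; ∫[-4,-2] (3*x**3 + 21*x**2 + 42*x + 24) dx = 8, giving area 8.
On [-2, -1] the curve lies below the axis; ∫[-2,-1] (3*x**3 + 21*x**2 + 42*x + 24) dx = -5/4, giving area 5/4.
Total area = 8 + 5/4 = 37/4.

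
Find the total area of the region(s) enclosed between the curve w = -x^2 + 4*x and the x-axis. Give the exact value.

The curve meets the x-axis where -x^2 + 4*x = 0, i.e. -x*(x - 4) = 0, at x = 0, 4.
On [0, 4] the curve lies above the axis; ∫[0,4] (-x^2 + 4*x) dx = 32/3, giving area 32/3.

32/3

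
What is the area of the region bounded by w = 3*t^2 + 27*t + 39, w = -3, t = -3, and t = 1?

101

The difference (3*t^2 + 27*t + 39) - (-3) = 3*t^2 + 27*t + 42 changes sign at t = -2 inside [-3, 1], so split the integral there.
∫[-3,-2] (3*t^2 + 27*t + 42) dt = -13/2; the area of that piece is 13/2.
∫[-2,1] (3*t^2 + 27*t + 42) dt = 189/2.
Total area = 13/2 + 189/2 = 101.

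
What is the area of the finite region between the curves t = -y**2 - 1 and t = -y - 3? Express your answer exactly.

Both boundary curves give t as a function of y, so integrate with respect to y. Setting them equal: -y**2 + y + 2 = 0, i.e. -(y - 2)*(y + 1) = 0, so they meet at y = -1, 2.
For y in [-1, 2], t = -y**2 - 1 is on the right; area = ∫[-1,2] (-y**2 + y + 2) dy = 9/2.

9/2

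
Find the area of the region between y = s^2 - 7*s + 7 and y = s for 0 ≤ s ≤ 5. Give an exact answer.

The difference (s^2 - 7*s + 7) - (s) = s^2 - 8*s + 7 changes sign at s = 1 inside [0, 5], so split the integral there.
∫[0,1] (s^2 - 8*s + 7) ds = 10/3.
∫[1,5] (s^2 - 8*s + 7) ds = -80/3; the area of that piece is 80/3.
Total area = 10/3 + 80/3 = 30.

30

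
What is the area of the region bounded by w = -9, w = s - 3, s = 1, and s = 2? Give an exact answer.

15/2

On [1, 2], (-9) - (s - 3) = -s - 6 is ≤ 0 throughout, so the area is a single integral of |-s - 6|.
∫[1,2] (-s - 6) ds = -15/2; the area of that piece is 15/2.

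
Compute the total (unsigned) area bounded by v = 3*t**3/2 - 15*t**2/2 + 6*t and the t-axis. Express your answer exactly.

The curve meets the t-axis where 3*t**3/2 - 15*t**2/2 + 6*t = 0, i.e. 3*t*(t - 4)*(t - 1)/2 = 0, at t = 0, 1, 4.
On [0, 1] the curve lies above the axis; ∫[0,1] (3*t**3/2 - 15*t**2/2 + 6*t) dt = 7/8, giving area 7/8.
On [1, 4] the curve lies below the axis; ∫[1,4] (3*t**3/2 - 15*t**2/2 + 6*t) dt = -135/8, giving area 135/8.
Total area = 7/8 + 135/8 = 71/4.

71/4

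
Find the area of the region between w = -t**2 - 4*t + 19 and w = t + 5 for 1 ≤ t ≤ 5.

The difference (-t**2 - 4*t + 19) - (t + 5) = -t**2 - 5*t + 14 changes sign at t = 2 inside [1, 5], so split the integral there.
∫[1,2] (-t**2 - 5*t + 14) dt = 25/6.
∫[2,5] (-t**2 - 5*t + 14) dt = -99/2; the area of that piece is 99/2.
Total area = 25/6 + 99/2 = 161/3.

161/3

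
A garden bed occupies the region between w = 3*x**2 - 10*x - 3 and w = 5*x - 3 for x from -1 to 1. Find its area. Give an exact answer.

The difference (3*x**2 - 10*x - 3) - (5*x - 3) = 3*x**2 - 15*x changes sign at x = 0 inside [-1, 1], so split the integral there.
∫[-1,0] (3*x**2 - 15*x) dx = 17/2.
∫[0,1] (3*x**2 - 15*x) dx = -13/2; the area of that piece is 13/2.
Total area = 17/2 + 13/2 = 15.

15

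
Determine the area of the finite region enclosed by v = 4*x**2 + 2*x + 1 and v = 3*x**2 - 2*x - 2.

4/3

Set the curves equal: 4*x**2 + 2*x + 1 = 3*x**2 - 2*x - 2, so x**2 + 4*x + 3 = 0, which factors as (x + 1)*(x + 3) = 0. The curves meet at x = -3, -1.
On [-3, -1], v = 3*x**2 - 2*x - 2 is on top; that piece has area ∫[-3,-1] (-(x**2 + 4*x + 3)) dx = 4/3.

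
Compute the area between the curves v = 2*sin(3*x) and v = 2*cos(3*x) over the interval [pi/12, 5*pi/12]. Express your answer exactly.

On [pi/12, 5*pi/12], (2*sin(3*x)) - (2*cos(3*x)) = 2*sin(3*x) - 2*cos(3*x) is ≥ 0 throughout, so the area is a single integral of |2*sin(3*x) - 2*cos(3*x)|.
∫[pi/12,5*pi/12] (2*sin(3*x) - 2*cos(3*x)) dx = 4*sqrt(2)/3.

4*sqrt(2)/3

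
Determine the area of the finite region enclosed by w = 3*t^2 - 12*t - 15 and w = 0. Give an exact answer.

108

Set the curves equal: 3*t^2 - 12*t - 15 = 0, so 3*t^2 - 12*t - 15 = 0, which factors as 3*(t - 5)*(t + 1) = 0. The curves meet at t = -1, 5.
On [-1, 5], w = 0 is on top; that piece has area ∫[-1,5] (-(3*t^2 - 12*t - 15)) dt = 108.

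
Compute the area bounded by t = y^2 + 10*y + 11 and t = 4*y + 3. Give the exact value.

Both boundary curves give t as a function of y, so integrate with respect to y. Setting them equal: y^2 + 6*y + 8 = 0, i.e. (y + 2)*(y + 4) = 0, so they meet at y = -4, -2.
For y in [-4, -2], t = y^2 + 10*y + 11 is on the left; area = ∫[-4,-2] (-(y^2 + 6*y + 8)) dy = 4/3.

4/3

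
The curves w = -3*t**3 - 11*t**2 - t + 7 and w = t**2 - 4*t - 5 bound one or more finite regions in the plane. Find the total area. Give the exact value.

253/4

Set the curves equal: -3*t**3 - 11*t**2 - t + 7 = t**2 - 4*t - 5, so -3*t**3 - 12*t**2 + 3*t + 12 = 0, which factors as -3*(t - 1)*(t + 1)*(t + 4) = 0. The curves meet at t = -4, -1, 1.
On [-4, -1], w = t**2 - 4*t - 5 is on top; that piece has area ∫[-4,-1] (-(-3*t**3 - 12*t**2 + 3*t + 12)) dt = 189/4.
On [-1, 1], w = -3*t**3 - 11*t**2 - t + 7 is on top; that piece has area ∫[-1,1] (-3*t**3 - 12*t**2 + 3*t + 12) dt = 16.
Total enclosed area = 189/4 + 16 = 253/4.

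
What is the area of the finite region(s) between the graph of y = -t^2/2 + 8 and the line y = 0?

128/3

The curve meets the t-axis where -t^2/2 + 8 = 0, i.e. -(t - 4)*(t + 4)/2 = 0, at t = -4, 4.
On [-4, 4] the curve lies above the axis; ∫[-4,4] (-t^2/2 + 8) dt = 128/3, giving area 128/3.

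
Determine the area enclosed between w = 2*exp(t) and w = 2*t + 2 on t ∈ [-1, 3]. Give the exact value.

-16 - 2*exp(-1) + 2*exp(3)

On [-1, 3], (2*exp(t)) - (2*t + 2) = -2*t + 2*exp(t) - 2 is ≥ 0 throughout, so the area is a single integral of |-2*t + 2*exp(t) - 2|.
∫[-1,3] (-2*t + 2*exp(t) - 2) dt = -16 - 2*exp(-1) + 2*exp(3).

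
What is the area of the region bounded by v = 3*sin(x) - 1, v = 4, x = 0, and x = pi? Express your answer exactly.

-6 + 5*pi

On [0, pi], (3*sin(x) - 1) - (4) = 3*sin(x) - 5 is ≤ 0 throughout, so the area is a single integral of |3*sin(x) - 5|.
∫[0,pi] (3*sin(x) - 5) dx = 6 - 5*pi; the area of that piece is -6 + 5*pi.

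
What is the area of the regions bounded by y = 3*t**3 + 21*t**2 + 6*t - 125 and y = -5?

Set the curves equal: 3*t**3 + 21*t**2 + 6*t - 125 = -5, so 3*t**3 + 21*t**2 + 6*t - 120 = 0, which factors as 3*(t - 2)*(t + 4)*(t + 5) = 0. The curves meet at t = -5, -4, 2.
On [-5, -4], y = 3*t**3 + 21*t**2 + 6*t - 125 is on top; that piece has area ∫[-5,-4] (3*t**3 + 21*t**2 + 6*t - 120) dt = 13/4.
On [-4, 2], y = -5 is on top; that piece has area ∫[-4,2] (-(3*t**3 + 21*t**2 + 6*t - 120)) dt = 432.
Total enclosed area = 13/4 + 432 = 1741/4.

1741/4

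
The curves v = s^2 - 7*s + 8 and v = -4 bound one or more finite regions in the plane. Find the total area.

1/6

Set the curves equal: s^2 - 7*s + 8 = -4, so s^2 - 7*s + 12 = 0, which factors as (s - 4)*(s - 3) = 0. The curves meet at s = 3, 4.
On [3, 4], v = -4 is on top; that piece has area ∫[3,4] (-(s^2 - 7*s + 12)) ds = 1/6.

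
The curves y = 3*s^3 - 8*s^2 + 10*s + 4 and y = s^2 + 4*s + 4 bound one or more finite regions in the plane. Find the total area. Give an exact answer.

Set the curves equal: 3*s^3 - 8*s^2 + 10*s + 4 = s^2 + 4*s + 4, so 3*s^3 - 9*s^2 + 6*s = 0, which factors as 3*s*(s - 2)*(s - 1) = 0. The curves meet at s = 0, 1, 2.
On [0, 1], y = 3*s^3 - 8*s^2 + 10*s + 4 is on top; that piece has area ∫[0,1] (3*s^3 - 9*s^2 + 6*s) ds = 3/4.
On [1, 2], y = s^2 + 4*s + 4 is on top; that piece has area ∫[1,2] (-(3*s^3 - 9*s^2 + 6*s)) ds = 3/4.
Total enclosed area = 3/4 + 3/4 = 3/2.

3/2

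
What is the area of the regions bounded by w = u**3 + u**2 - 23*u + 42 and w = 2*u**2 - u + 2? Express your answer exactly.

3901/12

Set the curves equal: u**3 + u**2 - 23*u + 42 = 2*u**2 - u + 2, so u**3 - u**2 - 22*u + 40 = 0, which factors as (u - 4)*(u - 2)*(u + 5) = 0. The curves meet at u = -5, 2, 4.
On [-5, 2], w = u**3 + u**2 - 23*u + 42 is on top; that piece has area ∫[-5,2] (u**3 - u**2 - 22*u + 40) du = 3773/12.
On [2, 4], w = 2*u**2 - u + 2 is on top; that piece has area ∫[2,4] (-(u**3 - u**2 - 22*u + 40)) du = 32/3.
Total enclosed area = 3773/12 + 32/3 = 3901/12.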